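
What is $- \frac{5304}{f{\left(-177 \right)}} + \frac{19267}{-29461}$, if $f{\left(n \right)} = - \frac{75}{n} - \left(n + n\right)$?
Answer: $- \frac{9622299733}{616058971} \approx -15.619$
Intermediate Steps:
$f{\left(n \right)} = - \frac{75}{n} - 2 n$
$- \frac{5304}{f{\left(-177 \right)}} + \frac{19267}{-29461} = - \frac{5304}{- \frac{75}{-177} - -354} + \frac{19267}{-29461} = - \frac{5304}{\left(-75\right) \left(- \frac{1}{177}\right) + 354} + 19267 \left(- \frac{1}{29461}\right) = - \frac{5304}{\frac{25}{59} + 354} - \frac{19267}{29461} = - \frac{5304}{\frac{20911}{59}} - \frac{19267}{29461} = \left(-5304\right) \frac{59}{20911} - \frac{19267}{29461} = - \frac{312936}{20911} - \frac{19267}{29461} = - \frac{9622299733}{616058971}$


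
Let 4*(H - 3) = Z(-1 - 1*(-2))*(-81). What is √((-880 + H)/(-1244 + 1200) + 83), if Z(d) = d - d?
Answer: √49819/22 ≈ 10.146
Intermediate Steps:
Z(d) = 0
H = 3 (H = 3 + (0*(-81))/4 = 3 + (¼)*0 = 3 + 0 = 3)
√((-880 + H)/(-1244 + 1200) + 83) = √((-880 + 3)/(-1244 + 1200) + 83) = √(-877/(-44) + 83) = √(-877*(-1/44) + 83) = √(877/44 + 83) = √(4529/44) = √49819/22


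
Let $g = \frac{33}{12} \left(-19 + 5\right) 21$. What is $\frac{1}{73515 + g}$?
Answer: $\frac{2}{145413} \approx 1.3754 \cdot 10^{-5}$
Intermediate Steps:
$g = - \frac{1617}{2}$ ($g = 33 \cdot \frac{1}{12} \left(-14\right) 21 = \frac{11}{4} \left(-14\right) 21 = \left(- \frac{77}{2}\right) 21 = - \frac{1617}{2} \approx -808.5$)
$\frac{1}{73515 + g} = \frac{1}{73515 - \frac{1617}{2}} = \frac{1}{\frac{145413}{2}} = \frac{2}{145413}$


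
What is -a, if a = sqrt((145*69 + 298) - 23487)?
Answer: -8*I*sqrt(206) ≈ -114.82*I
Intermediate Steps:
a = 8*I*sqrt(206) (a = sqrt((10005 + 298) - 23487) = sqrt(10303 - 23487) = sqrt(-13184) = 8*I*sqrt(206) ≈ 114.82*I)
-a = -8*I*sqrt(206)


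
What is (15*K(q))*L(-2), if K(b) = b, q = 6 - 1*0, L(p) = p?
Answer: -180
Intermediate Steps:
q = 6 (q = 6 + 0 = 6)
(15*K(q))*L(-2) = (15*6)*(-2) = 90*(-2) = -180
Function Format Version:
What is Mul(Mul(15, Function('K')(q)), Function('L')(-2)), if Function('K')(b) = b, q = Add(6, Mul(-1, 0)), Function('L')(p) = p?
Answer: -180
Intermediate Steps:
q = 6 (q = Add(6, 0) = 6)
Mul(Mul(15, Function('K')(q)), Function('L')(-2)) = Mul(Mul(15, 6), -2) = Mul(90, -2) = -180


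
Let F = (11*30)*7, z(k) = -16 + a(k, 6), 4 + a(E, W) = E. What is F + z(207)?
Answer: 2497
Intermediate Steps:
a(E, W) = -4 + E
z(k) = -20 + k (z(k) = -16 + (-4 + k) = -20 + k)
F = 2310 (F = 330*7 = 2310)
F + z(207) = 2310 + (-20 + 207) = 2310 + 187 = 2497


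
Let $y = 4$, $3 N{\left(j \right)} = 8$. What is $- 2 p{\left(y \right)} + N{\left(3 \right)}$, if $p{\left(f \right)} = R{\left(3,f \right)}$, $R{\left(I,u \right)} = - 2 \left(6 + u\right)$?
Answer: $\frac{128}{3} \approx 42.667$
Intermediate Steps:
$N{\left(j \right)} = \frac{8}{3}$ ($N{\left(j \right)} = \frac{1}{3} \cdot 8 = \frac{8}{3}$)
$R{\left(I,u \right)} = -12 - 2 u$
$p{\left(f \right)} = -12 - 2 f$
$- 2 p{\left(y \right)} + N{\left(3 \right)} = - 2 \left(-12 - 8\right) + \frac{8}{3} = \left(-2\right) \left(-20\right) + \frac{8}{3} = 40 + \frac{8}{3} = \frac{128}{3}$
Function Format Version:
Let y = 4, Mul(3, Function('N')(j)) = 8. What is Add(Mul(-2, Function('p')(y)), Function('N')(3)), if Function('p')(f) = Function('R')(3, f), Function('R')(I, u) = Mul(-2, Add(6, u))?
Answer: Rational(128, 3) ≈ 42.667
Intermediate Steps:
Function('N')(j) = Rational(8, 3) (Function('N')(j) = Mul(Rational(1, 3), 8) = Rational(8, 3))
Function('R')(I, u) = Add(-12, Mul(-2, u))
Function('p')(f) = Add(-12, Mul(-2, f))
Add(Mul(-2, Function('p')(y)), Function('N')(3)) = Add(Mul(-2, Add(-12, Mul(-2, 4))), Rational(8, 3)) = Add(Mul(-2, Add(-12, -8)), Rational(8, 3)) = Add(Mul(-2, -20), Rational(8, 3)) = Add(40, Rational(8, 3)) = Rational(128, 3)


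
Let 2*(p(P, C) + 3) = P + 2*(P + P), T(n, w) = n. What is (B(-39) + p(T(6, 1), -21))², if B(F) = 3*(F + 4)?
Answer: 8649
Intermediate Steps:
p(P, C) = -3 + 5*P/2 (p(P, C) = -3 + (P + 2*(P + P))/2 = -3 + (P + 2*(2*P))/2 = -3 + (P + 4*P)/2 = -3 + (5*P)/2 = -3 + 5*P/2)
B(F) = 12 + 3*F (B(F) = 3*(4 + F) = 12 + 3*F)
(B(-39) + p(T(6, 1), -21))² = ((12 + 3*(-39)) + (-3 + (5/2)*6))² = ((12 - 117) + (-3 + 15))² = (-105 + 12)² = (-93)² = 8649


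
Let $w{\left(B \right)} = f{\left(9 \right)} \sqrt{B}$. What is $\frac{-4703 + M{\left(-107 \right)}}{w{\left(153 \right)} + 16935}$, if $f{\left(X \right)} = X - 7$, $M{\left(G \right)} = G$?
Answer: $- \frac{27152450}{95597871} + \frac{9620 \sqrt{17}}{95597871} \approx -0.28361$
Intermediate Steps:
$f{\left(X \right)} = -7 + X$ ($f{\left(X \right)} = X - 7 = -7 + X$)
$w{\left(B \right)} = 2 \sqrt{B}$ ($w{\left(B \right)} = \left(-7 + 9\right) \sqrt{B} = 2 \sqrt{B}$)
$\frac{-4703 + M{\left(-107 \right)}}{w{\left(153 \right)} + 16935} = \frac{-4703 - 107}{2 \sqrt{153} + 16935} = - \frac{4810}{2 \cdot 3 \sqrt{17} + 16935} = - \frac{4810}{6 \sqrt{17} + 16935} = - \frac{4810}{16935 + 6 \sqrt{17}}$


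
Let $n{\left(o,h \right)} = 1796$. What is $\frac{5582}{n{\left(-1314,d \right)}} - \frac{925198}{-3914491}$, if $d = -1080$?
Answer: $\frac{11756172185}{3515212918} \approx 3.3444$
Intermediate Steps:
$\frac{5582}{n{\left(-1314,d \right)}} - \frac{925198}{-3914491} = \frac{5582}{1796} - \frac{925198}{-3914491} = 5582 \cdot \frac{1}{1796} - - \frac{925198}{3914491} = \frac{2791}{898} + \frac{925198}{3914491} = \frac{11756172185}{3515212918}$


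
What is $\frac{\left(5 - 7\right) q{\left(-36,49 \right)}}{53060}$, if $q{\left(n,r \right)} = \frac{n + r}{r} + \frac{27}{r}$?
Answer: $- \frac{4}{129997} \approx -3.077 \cdot 10^{-5}$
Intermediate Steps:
$q{\left(n,r \right)} = \frac{27}{r} + \frac{n + r}{r}$ ($q{\left(n,r \right)} = \frac{n + r}{r} + \frac{27}{r} = \frac{27}{r} + \frac{n + r}{r}$)
$\frac{\left(5 - 7\right) q{\left(-36,49 \right)}}{53060} = \frac{\left(5 - 7\right) \frac{27 - 36 + 49}{49}}{53060} = \left(5 - 7\right) \frac{1}{49} \cdot 40 \cdot \frac{1}{53060} = \left(-2\right) \frac{40}{49} \cdot \frac{1}{53060} = \left(- \frac{80}{49}\right) \frac{1}{53060} = - \frac{4}{129997}$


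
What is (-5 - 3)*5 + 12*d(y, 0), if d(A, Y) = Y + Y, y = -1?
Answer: -40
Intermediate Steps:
d(A, Y) = 2*Y
(-5 - 3)*5 + 12*d(y, 0) = (-5 - 3)*5 + 12*(2*0) = -8*5 + 12*0 = -40 + 0 = -40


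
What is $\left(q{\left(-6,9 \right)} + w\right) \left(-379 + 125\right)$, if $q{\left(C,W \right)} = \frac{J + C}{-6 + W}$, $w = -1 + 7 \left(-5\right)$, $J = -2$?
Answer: $\frac{29464}{3} \approx 9821.3$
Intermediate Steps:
$w = -36$ ($w = -1 - 35 = -36$)
$q{\left(C,W \right)} = \frac{-2 + C}{-6 + W}$
$\left(q{\left(-6,9 \right)} + w\right) \left(-379 + 125\right) = \left(\frac{-2 - 6}{-6 + 9} - 36\right) \left(-379 + 125\right) = \left(\frac{1}{3} \left(-8\right) - 36\right) \left(-254\right) = \left(- \frac{8}{3} - 36\right) \left(-254\right) = \left(- \frac{116}{3}\right) \left(-254\right) = \frac{29464}{3}$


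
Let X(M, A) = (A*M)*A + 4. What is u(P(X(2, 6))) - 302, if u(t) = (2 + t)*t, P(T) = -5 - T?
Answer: 6097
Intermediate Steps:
X(M, A) = 4 + M*A² (X(M, A) = M*A² + 4 = 4 + M*A²)
u(t) = t*(2 + t)
u(P(X(2, 6))) - 302 = (-5 - (4 + 2*6²))*(2 + (-5 - (4 + 2*6²))) - 302 = (-5 - (4 + 2*36))*(2 + (-5 - (4 + 2*36))) - 302 = (-5 - (4 + 72))*(2 + (-5 - (4 + 72))) - 302 = (-5 - 1*76)*(2 + (-5 - 1*76)) - 302 = (-5 - 76)*(2 + (-5 - 76)) - 302 = -81*(2 - 81) - 302 = -81*(-79) - 302 = 6399 - 302 = 6097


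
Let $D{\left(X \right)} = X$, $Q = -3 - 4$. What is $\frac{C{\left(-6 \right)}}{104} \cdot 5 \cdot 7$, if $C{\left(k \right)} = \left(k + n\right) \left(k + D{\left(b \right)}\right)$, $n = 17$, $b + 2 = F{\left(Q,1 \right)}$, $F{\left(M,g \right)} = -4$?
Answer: $- \frac{1155}{26} \approx -44.423$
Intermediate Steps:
$Q = -7$ ($Q = -3 - 4 = -7$)
$b = -6$ ($b = -2 - 4 = -6$)
$C{\left(k \right)} = \left(-6 + k\right) \left(17 + k\right)$ ($C{\left(k \right)} = \left(k + 17\right) \left(k - 6\right) = \left(17 + k\right) \left(-6 + k\right) = \left(-6 + k\right) \left(17 + k\right)$)
$\frac{C{\left(-6 \right)}}{104} \cdot 5 \cdot 7 = \frac{-102 + \left(-6\right)^{2} + 11 \left(-6\right)}{104} \cdot 5 \cdot 7 = \left(-102 + 36 - 66\right) \frac{1}{104} \cdot 35 = \left(-132\right) \frac{1}{104} \cdot 35 = \left(- \frac{33}{26}\right) 35 = - \frac{1155}{26}$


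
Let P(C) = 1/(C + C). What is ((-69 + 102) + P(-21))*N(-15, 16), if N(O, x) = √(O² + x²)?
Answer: 1385*√481/42 ≈ 723.22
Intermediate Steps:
P(C) = 1/(2*C)
((-69 + 102) + P(-21))*N(-15, 16) = ((-69 + 102) + (½)/(-21))*√((-15)² + 16²) = (33 + (½)*(-1/21))*√(225 + 256) = (33 - 1/42)*√481 = 1385*√481/42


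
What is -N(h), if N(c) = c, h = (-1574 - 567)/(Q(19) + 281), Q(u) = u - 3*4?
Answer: 2141/288 ≈ 7.4340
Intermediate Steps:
Q(u) = -12 + u (Q(u) = u - 12 = -12 + u)
h = -2141/288 (h = (-1574 - 567)/((-12 + 19) + 281) = -2141/(7 + 281) = -2141/288 ≈ -7.4340)
-N(h) = -1*(-2141/288) = 2141/288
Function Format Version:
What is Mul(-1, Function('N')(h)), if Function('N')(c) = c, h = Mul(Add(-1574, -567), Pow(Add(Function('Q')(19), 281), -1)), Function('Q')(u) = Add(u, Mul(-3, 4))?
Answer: Rational(2141, 288) ≈ 7.4340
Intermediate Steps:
Function('Q')(u) = Add(-12, u) (Function('Q')(u) = Add(u, -12) = Add(-12, u))
h = Rational(-2141, 288) (h = Mul(Add(-1574, -567), Pow(Add(Add(-12, 19), 281), -1)) = Mul(-2141, Pow(Add(7, 281), -1)) = Mul(-2141, Pow(288, -1)) = Mul(-2141, Rational(1, 288)) = Rational(-2141, 288) ≈ -7.4340)
Mul(-1, Function('N')(h)) = Mul(-1, Rational(-2141, 288)) = Rational(2141, 288)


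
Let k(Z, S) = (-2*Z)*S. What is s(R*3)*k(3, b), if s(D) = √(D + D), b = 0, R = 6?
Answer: 0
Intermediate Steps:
k(Z, S) = -2*S*Z
s(D) = √2*√D (s(D) = √(2*D) = √2*√D)
s(R*3)*k(3, b) = (√2*√(6*3))*(-2*0*3) = (√2*√18)*0 = (√2*(3*√2))*0 = 6*0 = 0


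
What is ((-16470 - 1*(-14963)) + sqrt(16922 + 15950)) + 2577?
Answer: 1070 + 2*sqrt(8218) ≈ 1251.3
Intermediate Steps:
((-16470 - 1*(-14963)) + sqrt(16922 + 15950)) + 2577 = ((-16470 + 14963) + sqrt(32872)) + 2577 = (-1507 + 2*sqrt(8218)) + 2577 = 1070 + 2*sqrt(8218)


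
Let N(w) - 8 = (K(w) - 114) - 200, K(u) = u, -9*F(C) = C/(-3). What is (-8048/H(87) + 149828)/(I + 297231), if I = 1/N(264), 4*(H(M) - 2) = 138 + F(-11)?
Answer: 24700396728/49073428631 ≈ 0.50333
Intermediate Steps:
F(C) = C/27 (F(C) = -C/(9*(-3)) = -C*(-1)/(9*3) = -(-1)*C/27 = C/27)
N(w) = -306 + w (N(w) = 8 + ((w - 114) - 200) = 8 + ((-114 + w) - 200) = 8 + (-314 + w) = -306 + w)
H(M) = 3931/108 (H(M) = 2 + (138 + (1/27)*(-11))/4 = 2 + (138 - 11/27)/4 = 2 + (¼)*(3715/27) = 2 + 3715/108 = 3931/108)
I = -1/42 (I = 1/(-306 + 264) = 1/(-42) = -1/42 ≈ -0.023810)
(-8048/H(87) + 149828)/(I + 297231) = (-8048/3931/108 + 149828)/(-1/42 + 297231) = (-8048*108/3931 + 149828)/(12483701/42) = (-869184/3931 + 149828)*(42/12483701) = (588104684/3931)*(42/12483701) = 24700396728/49073428631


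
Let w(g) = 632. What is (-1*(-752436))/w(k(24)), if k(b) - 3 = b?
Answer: 188109/158 ≈ 1190.6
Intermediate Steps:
k(b) = 3 + b
(-1*(-752436))/w(k(24)) = -1*(-752436)/632 = 752436*(1/632) = 188109/158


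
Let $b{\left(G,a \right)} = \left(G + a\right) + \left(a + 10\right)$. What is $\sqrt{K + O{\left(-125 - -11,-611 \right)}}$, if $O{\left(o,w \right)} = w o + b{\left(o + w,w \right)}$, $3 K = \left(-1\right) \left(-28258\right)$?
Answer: $\frac{\sqrt{694227}}{3} \approx 277.73$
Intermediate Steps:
$K = \frac{28258}{3}$ ($K = \frac{\left(-1\right) \left(-28258\right)}{3} = \frac{1}{3} \cdot 28258 = \frac{28258}{3} \approx 9419.3$)
$b{\left(G,a \right)} = 10 + G + 2 a$ ($b{\left(G,a \right)} = \left(G + a\right) + \left(10 + a\right) = 10 + G + 2 a$)
$O{\left(o,w \right)} = 10 + o + 3 w + o w$ ($O{\left(o,w \right)} = w o + \left(10 + \left(o + w\right) + 2 w\right) = o w + \left(10 + o + 3 w\right) = 10 + o + 3 w + o w$)
$\sqrt{K + O{\left(-125 - -11,-611 \right)}} = \sqrt{\frac{28258}{3} + \left(10 - 114 + 3 \left(-611\right) + \left(-125 - -11\right) \left(-611\right)\right)} = \sqrt{\frac{28258}{3} + \left(10 + \left(-125 + 11\right) - 1833 + \left(-125 + 11\right) \left(-611\right)\right)} = \sqrt{\frac{28258}{3} - -67717} = \sqrt{\frac{28258}{3} + \left(10 - 114 - 1833 + 69654\right)} = \sqrt{\frac{28258}{3} + 67717} = \sqrt{\frac{231409}{3}} = \frac{\sqrt{694227}}{3}$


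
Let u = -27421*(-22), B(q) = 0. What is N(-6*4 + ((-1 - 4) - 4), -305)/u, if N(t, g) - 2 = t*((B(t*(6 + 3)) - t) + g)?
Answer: 4489/301631 ≈ 0.014882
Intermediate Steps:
N(t, g) = 2 + t*(g - t) (N(t, g) = 2 + t*((0 - t) + g) = 2 + t*(-t + g) = 2 + t*(g - t))
u = 603262
N(-6*4 + ((-1 - 4) - 4), -305)/u = (2 - (-6*4 + ((-1 - 4) - 4))² - 305*(-6*4 + ((-1 - 4) - 4)))/603262 = (2 - (-24 + (-5 - 4))² - 305*(-24 + (-5 - 4)))*(1/603262) = (2 - (-24 - 9)² - 305*(-24 - 9))*(1/603262) = (2 - 1*(-33)² - 305*(-33))*(1/603262) = (2 - 1*1089 + 10065)*(1/603262) = (2 - 1089 + 10065)*(1/603262) = 8978*(1/603262) = 4489/301631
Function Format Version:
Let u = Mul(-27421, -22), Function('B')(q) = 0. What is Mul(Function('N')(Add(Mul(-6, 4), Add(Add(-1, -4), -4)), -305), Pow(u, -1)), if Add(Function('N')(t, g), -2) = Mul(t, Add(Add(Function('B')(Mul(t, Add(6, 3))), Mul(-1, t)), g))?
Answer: Rational(4489, 301631) ≈ 0.014882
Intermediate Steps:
Function('N')(t, g) = Add(2, Mul(t, Add(g, Mul(-1, t)))) (Function('N')(t, g) = Add(2, Mul(t, Add(Add(0, Mul(-1, t)), g))) = Add(2, Mul(t, Add(Mul(-1, t), g))) = Add(2, Mul(t, Add(g, Mul(-1, t)))))
u = 603262
Mul(Function('N')(Add(Mul(-6, 4), Add(Add(-1, -4), -4)), -305), Pow(u, -1)) = Mul(Add(2, Mul(-1, Pow(Add(Mul(-6, 4), Add(Add(-1, -4), -4)), 2)), Mul(-305, Add(Mul(-6, 4), Add(Add(-1, -4), -4)))), Pow(603262, -1)) = Mul(Add(2, Mul(-1, Pow(Add(-24, Add(-5, -4)), 2)), Mul(-305, Add(-24, Add(-5, -4)))), Rational(1, 603262)) = Mul(Add(2, Mul(-1, Pow(Add(-24, -9), 2)), Mul(-305, Add(-24, -9))), Rational(1, 603262)) = Mul(Add(2, Mul(-1, Pow(-33, 2)), Mul(-305, -33)), Rational(1, 603262)) = Mul(Add(2, Mul(-1, 1089), 10065), Rational(1, 603262)) = Mul(Add(2, -1089, 10065), Rational(1, 603262)) = Mul(8978, Rational(1, 603262)) = Rational(4489, 301631)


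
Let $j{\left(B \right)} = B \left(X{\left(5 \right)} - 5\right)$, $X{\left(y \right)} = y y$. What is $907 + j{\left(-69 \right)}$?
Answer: $-473$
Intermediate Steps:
$X{\left(y \right)} = y^{2}$
$j{\left(B \right)} = 20 B$ ($j{\left(B \right)} = B \left(5^{2} - 5\right) = B \left(25 - 5\right) = B 20 = 20 B$)
$907 + j{\left(-69 \right)} = 907 + 20 \left(-69\right) = 907 - 1380 = -473$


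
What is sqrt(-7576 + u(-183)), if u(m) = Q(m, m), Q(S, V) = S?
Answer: I*sqrt(7759) ≈ 88.085*I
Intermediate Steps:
u(m) = m
sqrt(-7576 + u(-183)) = sqrt(-7576 - 183) = sqrt(-7759) = I*sqrt(7759)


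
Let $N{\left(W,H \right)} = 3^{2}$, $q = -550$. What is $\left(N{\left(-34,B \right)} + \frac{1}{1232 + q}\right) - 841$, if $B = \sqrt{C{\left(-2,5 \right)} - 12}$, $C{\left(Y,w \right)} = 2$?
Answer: $- \frac{567423}{682} \approx -832.0$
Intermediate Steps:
$B = i \sqrt{10}$ ($B = \sqrt{2 - 12} = \sqrt{-10} = i \sqrt{10} \approx 3.1623 i$)
$N{\left(W,H \right)} = 9$
$\left(N{\left(-34,B \right)} + \frac{1}{1232 + q}\right) - 841 = \left(9 + \frac{1}{1232 - 550}\right) - 841 = \left(9 + \frac{1}{682}\right) - 841 = \frac{6139}{682} - 841 = - \frac{567423}{682}$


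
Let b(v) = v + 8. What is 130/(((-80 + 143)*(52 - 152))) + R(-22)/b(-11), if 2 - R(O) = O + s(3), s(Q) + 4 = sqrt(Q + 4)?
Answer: -5893/630 + sqrt(7)/3 ≈ -8.4720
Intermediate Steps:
s(Q) = -4 + sqrt(4 + Q) (s(Q) = -4 + sqrt(Q + 4) = -4 + sqrt(4 + Q))
b(v) = 8 + v
R(O) = 6 - O - sqrt(7) (R(O) = 2 - (O + (-4 + sqrt(4 + 3))) = 2 - (O + (-4 + sqrt(7))) = 2 - (-4 + O + sqrt(7)) = 2 + (4 - O - sqrt(7)) = 6 - O - sqrt(7))
130/(((-80 + 143)*(52 - 152))) + R(-22)/b(-11) = 130/(((-80 + 143)*(52 - 152))) + (6 - 1*(-22) - sqrt(7))/(8 - 11) = 130/((63*(-100))) + (6 + 22 - sqrt(7))/(-3) = 130/(-6300) + (28 - sqrt(7))*(-1/3) = 130*(-1/6300) + (-28/3 + sqrt(7)/3) = -13/630 + (-28/3 + sqrt(7)/3) = -5893/630 + sqrt(7)/3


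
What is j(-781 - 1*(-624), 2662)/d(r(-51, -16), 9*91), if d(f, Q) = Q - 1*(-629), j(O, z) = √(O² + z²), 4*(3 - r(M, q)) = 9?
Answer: √7110893/1448 ≈ 1.8416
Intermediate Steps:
r(M, q) = ¾ (r(M, q) = 3 - ¼*9 = 3 - 9/4 = ¾)
d(f, Q) = 629 + Q (d(f, Q) = Q + 629 = 629 + Q)
j(-781 - 1*(-624), 2662)/d(r(-51, -16), 9*91) = √((-781 - 1*(-624))² + 2662²)/(629 + 9*91) = √((-781 + 624)² + 7086244)/(629 + 819) = √((-157)² + 7086244)/1448 = √(24649 + 7086244)*(1/1448) = √7110893*(1/1448) = √7110893/1448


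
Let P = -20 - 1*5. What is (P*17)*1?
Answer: -425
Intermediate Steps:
P = -25 (P = -20 - 5 = -25)
(P*17)*1 = -25*17*1 = -425*1 = -425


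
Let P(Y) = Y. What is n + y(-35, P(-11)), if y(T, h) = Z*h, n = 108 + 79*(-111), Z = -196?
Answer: -6505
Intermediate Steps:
n = -8661 (n = 108 - 8769 = -8661)
y(T, h) = -196*h
n + y(-35, P(-11)) = -8661 - 196*(-11) = -8661 + 2156 = -6505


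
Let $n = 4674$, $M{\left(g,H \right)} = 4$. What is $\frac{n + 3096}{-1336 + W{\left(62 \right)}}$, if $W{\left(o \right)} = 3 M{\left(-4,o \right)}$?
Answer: $- \frac{3885}{662} \approx -5.8686$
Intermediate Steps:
$W{\left(o \right)} = 12$ ($W{\left(o \right)} = 3 \cdot 4 = 12$)
$\frac{n + 3096}{-1336 + W{\left(62 \right)}} = \frac{4674 + 3096}{-1336 + 12} = \frac{7770}{-1324} = 7770 \left(- \frac{1}{1324}\right) = - \frac{3885}{662}$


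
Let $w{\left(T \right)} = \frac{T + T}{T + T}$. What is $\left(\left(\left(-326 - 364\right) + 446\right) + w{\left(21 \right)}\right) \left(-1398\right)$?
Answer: $339714$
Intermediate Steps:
$w{\left(T \right)} = 1$ ($w{\left(T \right)} = \frac{2 T}{2 T} = 2 T \frac{1}{2 T} = 1$)
$\left(\left(\left(-326 - 364\right) + 446\right) + w{\left(21 \right)}\right) \left(-1398\right) = \left(\left(\left(-326 - 364\right) + 446\right) + 1\right) \left(-1398\right) = \left(\left(-690 + 446\right) + 1\right) \left(-1398\right) = \left(-244 + 1\right) \left(-1398\right) = \left(-243\right) \left(-1398\right) = 339714$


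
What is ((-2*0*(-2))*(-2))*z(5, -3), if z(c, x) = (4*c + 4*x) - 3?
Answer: 0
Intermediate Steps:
z(c, x) = -3 + 4*c + 4*x
((-2*0*(-2))*(-2))*z(5, -3) = ((-2*0*(-2))*(-2))*(-3 + 4*5 + 4*(-3)) = ((0*(-2))*(-2))*(-3 + 20 - 12) = (0*(-2))*5 = 0*5 = 0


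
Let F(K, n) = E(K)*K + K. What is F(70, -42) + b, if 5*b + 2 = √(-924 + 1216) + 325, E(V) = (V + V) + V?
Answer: 74173/5 + 2*√73/5 ≈ 14838.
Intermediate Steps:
E(V) = 3*V (E(V) = 2*V + V = 3*V)
F(K, n) = K + 3*K² (F(K, n) = (3*K)*K + K = 3*K² + K = K + 3*K²)
b = 323/5 + 2*√73/5 (b = -⅖ + (√(-924 + 1216) + 325)/5 = -⅖ + (√292 + 325)/5 = -⅖ + (2*√73 + 325)/5 = -⅖ + (325 + 2*√73)/5 = -⅖ + (65 + 2*√73/5) = 323/5 + 2*√73/5 ≈ 68.018)
F(70, -42) + b = 70*(1 + 3*70) + (323/5 + 2*√73/5) = 70*(1 + 210) + (323/5 + 2*√73/5) = 70*211 + (323/5 + 2*√73/5) = 14770 + (323/5 + 2*√73/5) = 74173/5 + 2*√73/5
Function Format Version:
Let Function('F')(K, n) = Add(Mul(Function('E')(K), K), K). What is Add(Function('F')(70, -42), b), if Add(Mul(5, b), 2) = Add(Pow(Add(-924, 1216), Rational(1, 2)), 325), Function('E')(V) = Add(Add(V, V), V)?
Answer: Add(Rational(74173, 5), Mul(Rational(2, 5), Pow(73, Rational(1, 2)))) ≈ 14838.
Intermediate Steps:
Function('E')(V) = Mul(3, V) (Function('E')(V) = Add(Mul(2, V), V) = Mul(3, V))
Function('F')(K, n) = Add(K, Mul(3, Pow(K, 2))) (Function('F')(K, n) = Add(Mul(Mul(3, K), K), K) = Add(Mul(3, Pow(K, 2)), K) = Add(K, Mul(3, Pow(K, 2))))
b = Add(Rational(323, 5), Mul(Rational(2, 5), Pow(73, Rational(1, 2)))) (b = Add(Rational(-2, 5), Mul(Rational(1, 5), Add(Pow(Add(-924, 1216), Rational(1, 2)), 325))) = Add(Rational(-2, 5), Mul(Rational(1, 5), Add(Pow(292, Rational(1, 2)), 325))) = Add(Rational(-2, 5), Mul(Rational(1, 5), Add(Mul(2, Pow(73, Rational(1, 2))), 325))) = Add(Rational(-2, 5), Mul(Rational(1, 5), Add(325, Mul(2, Pow(73, Rational(1, 2)))))) = Add(Rational(-2, 5), Add(65, Mul(Rational(2, 5), Pow(73, Rational(1, 2))))) = Add(Rational(323, 5), Mul(Rational(2, 5), Pow(73, Rational(1, 2)))) ≈ 68.018)
Add(Function('F')(70, -42), b) = Add(Mul(70, Add(1, Mul(3, 70))), Add(Rational(323, 5), Mul(Rational(2, 5), Pow(73, Rational(1, 2))))) = Add(Mul(70, Add(1, 210)), Add(Rational(323, 5), Mul(Rational(2, 5), Pow(73, Rational(1, 2))))) = Add(Mul(70, 211), Add(Rational(323, 5), Mul(Rational(2, 5), Pow(73, Rational(1, 2))))) = Add(14770, Add(Rational(323, 5), Mul(Rational(2, 5), Pow(73, Rational(1, 2))))) = Add(Rational(74173, 5), Mul(Rational(2, 5), Pow(73, Rational(1, 2))))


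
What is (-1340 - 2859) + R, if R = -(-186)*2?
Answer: -3827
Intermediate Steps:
R = 372 (R = -62*(-6) = 372)
(-1340 - 2859) + R = (-1340 - 2859) + 372 = -4199 + 372 = -3827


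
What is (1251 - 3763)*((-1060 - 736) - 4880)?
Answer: 16770112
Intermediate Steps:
(1251 - 3763)*((-1060 - 736) - 4880) = -2512*(-1796 - 4880) = -2512*(-6676) = 16770112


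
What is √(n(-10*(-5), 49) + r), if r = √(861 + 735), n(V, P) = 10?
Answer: √(10 + 2*√399) ≈ 7.0675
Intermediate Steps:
r = 2*√399 (r = √1596 = 2*√399 ≈ 39.950)
√(n(-10*(-5), 49) + r) = √(10 + 2*√399)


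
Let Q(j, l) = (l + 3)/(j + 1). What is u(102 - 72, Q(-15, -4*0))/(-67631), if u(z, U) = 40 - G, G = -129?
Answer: -169/67631 ≈ -0.0024989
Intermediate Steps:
Q(j, l) = (3 + l)/(1 + j)
u(z, U) = 169 (u(z, U) = 40 - 1*(-129) = 40 + 129 = 169)
u(102 - 72, Q(-15, -4*0))/(-67631) = 169/(-67631) = 169*(-1/67631) = -169/67631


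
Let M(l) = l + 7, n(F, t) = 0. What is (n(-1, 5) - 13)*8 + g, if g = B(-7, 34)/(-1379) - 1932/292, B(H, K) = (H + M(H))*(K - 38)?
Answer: -1591067/14381 ≈ -110.64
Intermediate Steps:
M(l) = 7 + l
B(H, K) = (-38 + K)*(7 + 2*H) (B(H, K) = (H + (7 + H))*(K - 38) = (7 + 2*H)*(-38 + K) = (-38 + K)*(7 + 2*H))
g = -95443/14381 (g = (-266 - 76*(-7) - 7*34 + 34*(7 - 7))/(-1379) - 1932/292 = (-266 + 532 - 238 + 34*0)*(-1/1379) - 1932*1/292 = (-266 + 532 - 238 + 0)*(-1/1379) - 483/73 = 28*(-1/1379) - 483/73 = -4/197 - 483/73 = -95443/14381 ≈ -6.6367)
(n(-1, 5) - 13)*8 + g = (0 - 13)*8 - 95443/14381 = -13*8 - 95443/14381 = -104 - 95443/14381 = -1591067/14381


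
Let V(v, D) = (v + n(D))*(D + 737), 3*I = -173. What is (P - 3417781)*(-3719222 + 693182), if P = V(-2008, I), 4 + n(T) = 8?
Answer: 14461944456600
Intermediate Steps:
I = -173/3 (I = (1/3)*(-173) = -173/3 ≈ -57.667)
n(T) = 4 (n(T) = -4 + 8 = 4)
V(v, D) = (4 + v)*(737 + D) (V(v, D) = (v + 4)*(D + 737) = (4 + v)*(737 + D))
P = -1361384 (P = 2948 + 4*(-173/3) + 737*(-2008) - 173/3*(-2008) = 2948 - 692/3 - 1479896 + 347384/3 = -1361384)
(P - 3417781)*(-3719222 + 693182) = (-1361384 - 3417781)*(-3719222 + 693182) = -4779165*(-3026040) = 14461944456600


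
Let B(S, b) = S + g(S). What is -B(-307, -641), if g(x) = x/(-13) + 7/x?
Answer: 1131079/3991 ≈ 283.41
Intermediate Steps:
g(x) = 7/x - x/13 (g(x) = x*(-1/13) + 7/x = -x/13 + 7/x = 7/x - x/13)
B(S, b) = 7/S + 12*S/13 (B(S, b) = S + (7/S - S/13) = 7/S + 12*S/13)
-B(-307, -641) = -(7/(-307) + (12/13)*(-307)) = -(7*(-1/307) - 3684/13) = -(-7/307 - 3684/13) = -1*(-1131079/3991) = 1131079/3991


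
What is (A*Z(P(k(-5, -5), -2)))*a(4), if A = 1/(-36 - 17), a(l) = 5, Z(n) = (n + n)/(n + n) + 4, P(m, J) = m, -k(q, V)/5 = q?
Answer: -25/53 ≈ -0.47170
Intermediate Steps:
k(q, V) = -5*q
Z(n) = 5 (Z(n) = (2*n)/((2*n)) + 4 = (2*n)*(1/(2*n)) + 4 = 1 + 4 = 5)
A = -1/53 (A = 1/(-53) = -1/53 ≈ -0.018868)
(A*Z(P(k(-5, -5), -2)))*a(4) = -1/53*5*5 = -5/53*5 = -25/53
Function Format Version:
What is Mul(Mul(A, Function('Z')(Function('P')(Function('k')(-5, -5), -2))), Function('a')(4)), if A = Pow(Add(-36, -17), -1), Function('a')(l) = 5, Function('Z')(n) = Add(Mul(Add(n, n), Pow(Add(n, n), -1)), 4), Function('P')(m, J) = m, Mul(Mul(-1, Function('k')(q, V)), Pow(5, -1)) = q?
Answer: Rational(-25, 53) ≈ -0.47170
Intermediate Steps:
Function('k')(q, V) = Mul(-5, q)
Function('Z')(n) = 5 (Function('Z')(n) = Add(Mul(Mul(2, n), Pow(Mul(2, n), -1)), 4) = Add(Mul(Mul(2, n), Mul(Rational(1, 2), Pow(n, -1))), 4) = Add(1, 4) = 5)
A = Rational(-1, 53) (A = Pow(-53, -1) = Rational(-1, 53) ≈ -0.018868)
Mul(Mul(A, Function('Z')(Function('P')(Function('k')(-5, -5), -2))), Function('a')(4)) = Mul(Mul(Rational(-1, 53), 5), 5) = Mul(Rational(-5, 53), 5) = Rational(-25, 53)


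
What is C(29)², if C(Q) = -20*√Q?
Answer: 11600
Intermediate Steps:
C(29)² = (-20*√29)² = 11600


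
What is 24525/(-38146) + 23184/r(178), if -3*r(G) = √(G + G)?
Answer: -24525/38146 - 34776*√89/89 ≈ -3686.9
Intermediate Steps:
r(G) = -√2*√G/3 (r(G) = -√(G + G)/3 = -√2*√G/3)
24525/(-38146) + 23184/r(178) = 24525/(-38146) + 23184/((-√2*√178/3)) = 24525*(-1/38146) + 23184/((-2*√89/3)) = -24525/38146 + 23184*(-3*√89/178) = -24525/38146 - 34776*√89/89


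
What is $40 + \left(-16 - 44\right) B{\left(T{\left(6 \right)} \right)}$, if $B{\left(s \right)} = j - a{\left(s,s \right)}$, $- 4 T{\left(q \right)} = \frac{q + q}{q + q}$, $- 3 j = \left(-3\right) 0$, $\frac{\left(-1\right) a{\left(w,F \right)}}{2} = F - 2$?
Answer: $310$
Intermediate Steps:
$a{\left(w,F \right)} = 4 - 2 F$ ($a{\left(w,F \right)} = - 2 \left(F - 2\right) = - 2 \left(-2 + F\right) = 4 - 2 F$)
$j = 0$ ($j = - \frac{\left(-3\right) 0}{3} = \left(- \frac{1}{3}\right) 0 = 0$)
$T{\left(q \right)} = - \frac{1}{4}$ ($T{\left(q \right)} = - \frac{\left(q + q\right) \frac{1}{q + q}}{4} = - \frac{2 q \frac{1}{2 q}}{4} = \left(- \frac{1}{4}\right) 1 = - \frac{1}{4}$)
$B{\left(s \right)} = -4 + 2 s$ ($B{\left(s \right)} = 0 - \left(4 - 2 s\right) = 0 + \left(-4 + 2 s\right) = -4 + 2 s$)
$40 + \left(-16 - 44\right) B{\left(T{\left(6 \right)} \right)} = 40 + \left(-16 - 44\right) \left(-4 + 2 \left(- \frac{1}{4}\right)\right) = 40 + \left(-16 - 44\right) \left(-4 - \frac{1}{2}\right) = 40 - -270 = 40 + 270 = 310$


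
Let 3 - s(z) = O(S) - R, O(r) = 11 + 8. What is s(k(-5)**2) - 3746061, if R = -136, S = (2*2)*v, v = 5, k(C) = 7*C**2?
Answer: -3746213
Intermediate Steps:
S = 20 (S = (2*2)*5 = 4*5 = 20)
O(r) = 19
s(z) = -152 (s(z) = 3 - (19 - 1*(-136)) = 3 - (19 + 136) = 3 - 1*155 = 3 - 155 = -152)
s(k(-5)**2) - 3746061 = -152 - 3746061 = -3746213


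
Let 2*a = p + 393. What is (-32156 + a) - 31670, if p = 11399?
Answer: -57930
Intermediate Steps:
a = 5896 (a = (11399 + 393)/2 = (1/2)*11792 = 5896)
(-32156 + a) - 31670 = (-32156 + 5896) - 31670 = -26260 - 31670 = -57930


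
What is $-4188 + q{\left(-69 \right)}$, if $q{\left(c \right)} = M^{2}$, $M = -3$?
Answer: $-4179$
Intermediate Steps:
$q{\left(c \right)} = 9$ ($q{\left(c \right)} = \left(-3\right)^{2} = 9$)
$-4188 + q{\left(-69 \right)} = -4188 + 9 = -4179$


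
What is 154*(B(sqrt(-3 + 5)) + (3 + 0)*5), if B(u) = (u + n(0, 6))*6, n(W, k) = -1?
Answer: 1386 + 924*sqrt(2) ≈ 2692.7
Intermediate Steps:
B(u) = -6 + 6*u (B(u) = (u - 1)*6 = (-1 + u)*6 = -6 + 6*u)
154*(B(sqrt(-3 + 5)) + (3 + 0)*5) = 154*((-6 + 6*sqrt(-3 + 5)) + (3 + 0)*5) = 154*((-6 + 6*sqrt(2)) + 3*5) = 154*((-6 + 6*sqrt(2)) + 15) = 154*(9 + 6*sqrt(2)) = 1386 + 924*sqrt(2)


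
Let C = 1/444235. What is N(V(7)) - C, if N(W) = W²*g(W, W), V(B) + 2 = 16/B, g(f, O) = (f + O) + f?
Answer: 10661297/152372605 ≈ 0.069969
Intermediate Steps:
g(f, O) = O + 2*f (g(f, O) = (O + f) + f = O + 2*f)
V(B) = -2 + 16/B
N(W) = 3*W³ (N(W) = W²*(W + 2*W) = W²*(3*W) = 3*W³)
C = 1/444235 ≈ 2.2511e-6
N(V(7)) - C = 3*(-2 + 16/7)³ - 1*1/444235 = 3*(-2 + 16*(⅐))³ - 1/444235 = 3*(-2 + 16/7)³ - 1/444235 = 3*(2/7)³ - 1/444235 = 3*(8/343) - 1/444235 = 24/343 - 1/444235 = 10661297/152372605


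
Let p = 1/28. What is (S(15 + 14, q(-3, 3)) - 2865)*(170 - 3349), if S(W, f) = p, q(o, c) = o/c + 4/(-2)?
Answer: 255016201/28 ≈ 9.1077e+6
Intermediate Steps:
p = 1/28 ≈ 0.035714
q(o, c) = -2 + o/c (q(o, c) = o/c + 4*(-1/2) = o/c - 2 = -2 + o/c)
S(W, f) = 1/28
(S(15 + 14, q(-3, 3)) - 2865)*(170 - 3349) = (1/28 - 2865)*(170 - 3349) = -80219/28*(-3179) = 255016201/28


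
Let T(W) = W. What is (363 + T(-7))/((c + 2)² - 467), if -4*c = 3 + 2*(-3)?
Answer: -5696/7351 ≈ -0.77486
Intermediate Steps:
c = ¾ (c = -(3 + 2*(-3))/4 = -(3 - 6)/4 = -¼*(-3) = ¾ ≈ 0.75000)
(363 + T(-7))/((c + 2)² - 467) = (363 - 7)/((¾ + 2)² - 467) = 356/((11/4)² - 467) = 356/(121/16 - 467) = 356/(-7351/16) = 356*(-16/7351) = -5696/7351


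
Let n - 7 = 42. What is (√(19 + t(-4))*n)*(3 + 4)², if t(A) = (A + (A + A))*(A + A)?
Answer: 2401*√115 ≈ 25748.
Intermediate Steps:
n = 49 (n = 7 + 42 = 49)
t(A) = 6*A² (t(A) = (A + 2*A)*(2*A) = (3*A)*(2*A) = 6*A²)
(√(19 + t(-4))*n)*(3 + 4)² = (√(19 + 6*(-4)²)*49)*(3 + 4)² = (√(19 + 6*16)*49)*7² = (√(19 + 96)*49)*49 = (√115*49)*49 = (49*√115)*49 = 2401*√115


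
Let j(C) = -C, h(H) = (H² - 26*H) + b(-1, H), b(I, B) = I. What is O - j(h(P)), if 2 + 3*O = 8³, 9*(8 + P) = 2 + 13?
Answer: 3364/9 ≈ 373.78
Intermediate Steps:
P = -19/3 (P = -8 + (2 + 13)/9 = -8 + (⅑)*15 = -8 + 5/3 = -19/3 ≈ -6.3333)
h(H) = -1 + H² - 26*H (h(H) = (H² - 26*H) - 1 = -1 + H² - 26*H)
O = 170 (O = -⅔ + (⅓)*8³ = -⅔ + (⅓)*512 = -⅔ + 512/3 = 170)
O - j(h(P)) = 170 - (-1)*(-1 + (-19/3)² - 26*(-19/3)) = 170 - (-1)*(-1 + 361/9 + 494/3) = 170 - (-1)*1834/9 = 170 - 1*(-1834/9) = 170 + 1834/9 = 3364/9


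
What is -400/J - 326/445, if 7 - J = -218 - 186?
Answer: -311986/182895 ≈ -1.7058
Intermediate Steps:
J = 411 (J = 7 - (-218 - 186) = 7 - 1*(-404) = 7 + 404 = 411)
-400/J - 326/445 = -400/411 - 326/445 = -311986/182895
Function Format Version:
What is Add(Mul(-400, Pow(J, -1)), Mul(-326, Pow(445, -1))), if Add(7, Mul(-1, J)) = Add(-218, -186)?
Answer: Rational(-311986, 182895) ≈ -1.7058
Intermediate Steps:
J = 411 (J = Add(7, Mul(-1, Add(-218, -186))) = Add(7, Mul(-1, -404)) = Add(7, 404) = 411)
Add(Mul(-400, Pow(J, -1)), Mul(-326, Pow(445, -1))) = Add(Mul(-400, Pow(411, -1)), Mul(-326, Pow(445, -1))) = Add(Mul(-400, Rational(1, 411)), Mul(-326, Rational(1, 445))) = Add(Rational(-400, 411), Rational(-326, 445)) = Rational(-311986, 182895)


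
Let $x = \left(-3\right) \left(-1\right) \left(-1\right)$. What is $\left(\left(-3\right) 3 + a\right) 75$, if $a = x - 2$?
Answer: $-1050$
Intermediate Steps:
$x = -3$ ($x = 3 \left(-1\right) = -3$)
$a = -5$ ($a = -3 - 2 = -5$)
$\left(\left(-3\right) 3 + a\right) 75 = \left(\left(-3\right) 3 - 5\right) 75 = \left(-9 - 5\right) 75 = \left(-14\right) 75 = -1050$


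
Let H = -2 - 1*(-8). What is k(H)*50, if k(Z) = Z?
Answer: 300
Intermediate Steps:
H = 6 (H = -2 + 8 = 6)
k(H)*50 = 6*50 = 300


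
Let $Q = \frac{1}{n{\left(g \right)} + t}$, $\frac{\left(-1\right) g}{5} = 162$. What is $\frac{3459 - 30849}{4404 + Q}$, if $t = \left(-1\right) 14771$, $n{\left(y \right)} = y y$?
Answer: $- \frac{17566001310}{2824412917} \approx -6.2193$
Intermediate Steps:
$g = -810$ ($g = \left(-5\right) 162 = -810$)
$n{\left(y \right)} = y^{2}$
$t = -14771$
$Q = \frac{1}{641329}$ ($Q = \frac{1}{\left(-810\right)^{2} - 14771} = \frac{1}{656100 - 14771} = \frac{1}{641329} \approx 1.5593 \cdot 10^{-6}$)
$\frac{3459 - 30849}{4404 + Q} = \frac{3459 - 30849}{4404 + \frac{1}{641329}} = - \frac{27390}{\frac{2824412917}{641329}} = \left(-27390\right) \frac{641329}{2824412917} = - \frac{17566001310}{2824412917}$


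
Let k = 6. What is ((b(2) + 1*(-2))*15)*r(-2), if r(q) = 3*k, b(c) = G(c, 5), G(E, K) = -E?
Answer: -1080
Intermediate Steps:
b(c) = -c
r(q) = 18 (r(q) = 3*6 = 18)
((b(2) + 1*(-2))*15)*r(-2) = ((-1*2 + 1*(-2))*15)*18 = ((-2 - 2)*15)*18 = -4*15*18 = -60*18 = -1080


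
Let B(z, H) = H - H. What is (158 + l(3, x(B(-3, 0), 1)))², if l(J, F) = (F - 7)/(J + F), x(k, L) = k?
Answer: 218089/9 ≈ 24232.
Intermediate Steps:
B(z, H) = 0
l(J, F) = (-7 + F)/(F + J)
(158 + l(3, x(B(-3, 0), 1)))² = (158 + (-7 + 0)/(0 + 3))² = (158 - 7/3)² = (467/3)² = 218089/9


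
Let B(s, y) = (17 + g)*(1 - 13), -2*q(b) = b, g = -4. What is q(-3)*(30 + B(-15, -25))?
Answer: -189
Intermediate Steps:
q(b) = -b/2
B(s, y) = -156 (B(s, y) = (17 - 4)*(1 - 13) = 13*(-12) = -156)
q(-3)*(30 + B(-15, -25)) = (-½*(-3))*(30 - 156) = (3/2)*(-126) = -189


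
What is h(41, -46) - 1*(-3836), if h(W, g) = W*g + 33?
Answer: 1983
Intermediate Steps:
h(W, g) = 33 + W*g
h(41, -46) - 1*(-3836) = (33 + 41*(-46)) - 1*(-3836) = (33 - 1886) + 3836 = -1853 + 3836 = 1983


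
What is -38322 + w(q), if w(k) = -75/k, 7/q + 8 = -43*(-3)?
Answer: -277329/7 ≈ -39618.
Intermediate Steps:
q = 7/121 (q = 7/(-8 - 43*(-3)) = 7/(-8 + 129) = 7/121 ≈ 0.057851)
-38322 + w(q) = -38322 - 75/7/121 = -38322 - 75*121/7 = -38322 - 9075/7 = -277329/7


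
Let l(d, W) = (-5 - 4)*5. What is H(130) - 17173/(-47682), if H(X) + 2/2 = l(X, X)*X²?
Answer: -36262191509/47682 ≈ -7.6050e+5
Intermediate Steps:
l(d, W) = -45 (l(d, W) = -9*5 = -45)
H(X) = -1 - 45*X²
H(130) - 17173/(-47682) = (-1 - 45*130²) - 17173/(-47682) = (-1 - 45*16900) - 17173*(-1/47682) = (-1 - 760500) + 17173/47682 = -760501 + 17173/47682 = -36262191509/47682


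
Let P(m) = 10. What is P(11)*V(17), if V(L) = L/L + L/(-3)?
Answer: -140/3 ≈ -46.667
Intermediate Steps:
V(L) = 1 - L/3 (V(L) = 1 + L*(-⅓) = 1 - L/3)
P(11)*V(17) = 10*(1 - ⅓*17) = 10*(1 - 17/3) = 10*(-14/3) = -140/3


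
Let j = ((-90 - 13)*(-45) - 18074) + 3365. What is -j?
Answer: 10074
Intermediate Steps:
j = -10074 (j = (-103*(-45) - 18074) + 3365 = (4635 - 18074) + 3365 = -13439 + 3365 = -10074)
-j = -1*(-10074) = 10074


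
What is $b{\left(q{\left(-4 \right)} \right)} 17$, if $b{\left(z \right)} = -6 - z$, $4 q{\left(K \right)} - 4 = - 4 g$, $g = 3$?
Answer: $-68$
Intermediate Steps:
$q{\left(K \right)} = -2$ ($q{\left(K \right)} = 1 + \frac{\left(-4\right) 3}{4} = 1 + \frac{1}{4} \left(-12\right) = 1 - 3 = -2$)
$b{\left(q{\left(-4 \right)} \right)} 17 = \left(-6 - -2\right) 17 = \left(-6 + 2\right) 17 = \left(-4\right) 17 = -68$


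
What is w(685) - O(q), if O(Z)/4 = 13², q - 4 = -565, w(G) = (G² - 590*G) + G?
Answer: 65084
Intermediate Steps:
w(G) = G² - 589*G
q = -561 (q = 4 - 565 = -561)
O(Z) = 676 (O(Z) = 4*13² = 4*169 = 676)
w(685) - O(q) = 685*(-589 + 685) - 1*676 = 685*96 - 676 = 65760 - 676 = 65084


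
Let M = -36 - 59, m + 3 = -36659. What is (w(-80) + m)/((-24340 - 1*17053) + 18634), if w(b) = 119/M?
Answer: 3483009/2162105 ≈ 1.6109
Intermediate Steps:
m = -36662 (m = -3 - 36659 = -36662)
M = -95
w(b) = -119/95 (w(b) = 119/(-95) = 119*(-1/95) = -119/95)
(w(-80) + m)/((-24340 - 1*17053) + 18634) = (-119/95 - 36662)/((-24340 - 1*17053) + 18634) = -3483009/(95*((-24340 - 17053) + 18634)) = -3483009/(95*(-41393 + 18634)) = -3483009/95/(-22759) = -3483009/95*(-1/22759) = 3483009/2162105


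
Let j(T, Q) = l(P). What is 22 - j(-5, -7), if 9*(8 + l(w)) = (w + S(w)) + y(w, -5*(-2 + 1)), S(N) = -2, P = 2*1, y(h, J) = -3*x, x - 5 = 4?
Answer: 33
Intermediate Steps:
x = 9 (x = 5 + 4 = 9)
y(h, J) = -27 (y(h, J) = -3*9 = -27)
P = 2
l(w) = -101/9 + w/9 (l(w) = -8 + ((w - 2) - 27)/9 = -8 + ((-2 + w) - 27)/9 = -8 + (-29 + w)/9 = -8 + (-29/9 + w/9) = -101/9 + w/9)
j(T, Q) = -11 (j(T, Q) = -101/9 + (⅑)*2 = -101/9 + 2/9 = -11)
22 - j(-5, -7) = 22 - 1*(-11) = 22 + 11 = 33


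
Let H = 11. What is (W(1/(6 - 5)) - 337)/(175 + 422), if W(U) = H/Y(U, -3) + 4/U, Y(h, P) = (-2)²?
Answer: -1321/2388 ≈ -0.55318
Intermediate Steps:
Y(h, P) = 4
W(U) = 11/4 + 4/U
(W(1/(6 - 5)) - 337)/(175 + 422) = ((11/4 + 4/(1/(6 - 5))) - 337)/(175 + 422) = ((11/4 + 4/(1/1)) - 337)/597 = ((11/4 + 4/1) - 337)*(1/597) = ((11/4 + 4*1) - 337)*(1/597) = ((11/4 + 4) - 337)*(1/597) = (27/4 - 337)*(1/597) = -1321/4*1/597 = -1321/2388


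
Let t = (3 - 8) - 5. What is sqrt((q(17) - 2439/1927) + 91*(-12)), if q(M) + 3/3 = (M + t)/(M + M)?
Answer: I*sqrt(4696370271498)/65518 ≈ 33.077*I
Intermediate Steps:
t = -10 (t = -5 - 5 = -10)
q(M) = -1 + (-10 + M)/(2*M) (q(M) = -1 + (M - 10)/(M + M) = -1 + (-10 + M)/((2*M)) = -1 + (-10 + M)*(1/(2*M)) = -1 + (-10 + M)/(2*M))
sqrt((q(17) - 2439/1927) + 91*(-12)) = sqrt(((1/2)*(-10 - 1*17)/17 - 2439/1927) + 91*(-12)) = sqrt(((1/2)*(1/17)*(-10 - 17) - 2439*1/1927) - 1092) = sqrt(((1/2)*(1/17)*(-27) - 2439/1927) - 1092) = sqrt((-27/34 - 2439/1927) - 1092) = sqrt(-134955/65518 - 1092) = sqrt(-71680611/65518) = I*sqrt(4696370271498)/65518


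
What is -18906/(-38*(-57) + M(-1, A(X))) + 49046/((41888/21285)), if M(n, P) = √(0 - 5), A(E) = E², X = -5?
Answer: 31792286639403/1276104592 + 18906*I*√5/4691561 ≈ 24914.0 + 0.0090109*I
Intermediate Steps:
M(n, P) = I*√5 (M(n, P) = √(-5) = I*√5)
-18906/(-38*(-57) + M(-1, A(X))) + 49046/((41888/21285)) = -18906/(-38*(-57) + I*√5) + 49046/((41888/21285)) = -18906/(2166 + I*√5) + 49046/((41888*(1/21285))) = -18906/(2166 + I*√5) + 49046/(3808/1935) = -18906/(2166 + I*√5) + 49046*(1935/3808) = -18906/(2166 + I*√5) + 47452005/1904 = 47452005/1904 - 18906/(2166 + I*√5)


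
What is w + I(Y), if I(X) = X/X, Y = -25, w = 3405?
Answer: 3406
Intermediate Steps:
I(X) = 1
w + I(Y) = 3405 + 1 = 3406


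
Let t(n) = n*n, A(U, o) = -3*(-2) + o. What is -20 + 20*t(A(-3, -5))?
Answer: 0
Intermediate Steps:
A(U, o) = 6 + o
t(n) = n²
-20 + 20*t(A(-3, -5)) = -20 + 20*(6 - 5)² = -20 + 20*1² = -20 + 20*1 = -20 + 20 = 0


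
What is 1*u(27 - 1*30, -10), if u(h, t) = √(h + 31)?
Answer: 2*√7 ≈ 5.2915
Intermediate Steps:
u(h, t) = √(31 + h)
1*u(27 - 1*30, -10) = 1*√(31 + (27 - 1*30)) = 1*√(31 + (27 - 30)) = 1*√(31 - 3) = 1*√28 = 1*(2*√7) = 2*√7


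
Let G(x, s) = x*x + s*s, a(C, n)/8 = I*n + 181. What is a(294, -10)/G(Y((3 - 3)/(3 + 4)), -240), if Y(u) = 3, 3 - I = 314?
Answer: 8776/19203 ≈ 0.45701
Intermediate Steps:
I = -311 (I = 3 - 1*314 = 3 - 314 = -311)
a(C, n) = 1448 - 2488*n (a(C, n) = 8*(-311*n + 181) = 8*(181 - 311*n) = 1448 - 2488*n)
G(x, s) = s**2 + x**2 (G(x, s) = x**2 + s**2 = s**2 + x**2)
a(294, -10)/G(Y((3 - 3)/(3 + 4)), -240) = (1448 - 2488*(-10))/((-240)**2 + 3**2) = (1448 + 24880)/(57600 + 9) = 26328/57609 = 26328*(1/57609) = 8776/19203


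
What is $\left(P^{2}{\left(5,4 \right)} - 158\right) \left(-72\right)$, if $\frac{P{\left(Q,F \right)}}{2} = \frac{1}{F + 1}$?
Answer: $\frac{284112}{25} \approx 11364.0$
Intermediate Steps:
$P{\left(Q,F \right)} = \frac{2}{1 + F}$ ($P{\left(Q,F \right)} = \frac{2}{F + 1} = \frac{2}{1 + F}$)
$\left(P^{2}{\left(5,4 \right)} - 158\right) \left(-72\right) = \left(\left(\frac{2}{1 + 4}\right)^{2} - 158\right) \left(-72\right) = \left(\left(\frac{2}{5}\right)^{2} - 158\right) \left(-72\right) = \left(\frac{4}{25} - 158\right) \left(-72\right) = \left(- \frac{3946}{25}\right) \left(-72\right) = \frac{284112}{25}$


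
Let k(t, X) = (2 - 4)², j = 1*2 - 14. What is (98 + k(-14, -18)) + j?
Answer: 90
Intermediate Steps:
j = -12 (j = 2 - 14 = -12)
k(t, X) = 4 (k(t, X) = (-2)² = 4)
(98 + k(-14, -18)) + j = (98 + 4) - 12 = 102 - 12 = 90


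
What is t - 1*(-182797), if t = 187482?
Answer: 370279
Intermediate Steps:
t - 1*(-182797) = 187482 - 1*(-182797) = 187482 + 182797 = 370279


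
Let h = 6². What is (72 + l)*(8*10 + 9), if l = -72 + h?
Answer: 3204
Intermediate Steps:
h = 36
l = -36 (l = -72 + 36 = -36)
(72 + l)*(8*10 + 9) = (72 - 36)*(8*10 + 9) = 36*(80 + 9) = 36*89 = 3204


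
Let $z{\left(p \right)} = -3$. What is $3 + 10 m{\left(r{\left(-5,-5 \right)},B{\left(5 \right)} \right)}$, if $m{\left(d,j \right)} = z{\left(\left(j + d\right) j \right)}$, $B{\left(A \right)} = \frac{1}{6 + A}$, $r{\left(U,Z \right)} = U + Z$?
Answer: $-27$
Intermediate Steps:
$m{\left(d,j \right)} = -3$
$3 + 10 m{\left(r{\left(-5,-5 \right)},B{\left(5 \right)} \right)} = 3 + 10 \left(-3\right) = 3 - 30 = -27$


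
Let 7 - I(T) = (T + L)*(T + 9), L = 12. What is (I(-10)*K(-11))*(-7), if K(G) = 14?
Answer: -882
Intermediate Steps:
I(T) = 7 - (9 + T)*(12 + T) (I(T) = 7 - (T + 12)*(T + 9) = 7 - (12 + T)*(9 + T) = 7 - (9 + T)*(12 + T))
(I(-10)*K(-11))*(-7) = ((-101 - 1*(-10)² - 21*(-10))*14)*(-7) = ((-101 - 1*100 + 210)*14)*(-7) = ((-101 - 100 + 210)*14)*(-7) = (9*14)*(-7) = 126*(-7) = -882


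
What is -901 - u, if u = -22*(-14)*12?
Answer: -4597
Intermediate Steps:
u = 3696 (u = -(-308)*12 = -1*(-3696) = 3696)
-901 - u = -901 - 1*3696 = -901 - 3696 = -4597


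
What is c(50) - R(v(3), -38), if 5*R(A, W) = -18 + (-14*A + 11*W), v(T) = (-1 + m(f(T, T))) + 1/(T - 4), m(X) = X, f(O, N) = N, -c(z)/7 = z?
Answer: -260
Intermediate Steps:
c(z) = -7*z
v(T) = -1 + T + 1/(-4 + T) (v(T) = (-1 + T) + 1/(T - 4) = (-1 + T) + 1/(-4 + T) = -1 + T + 1/(-4 + T))
R(A, W) = -18/5 - 14*A/5 + 11*W/5 (R(A, W) = (-18 + (-14*A + 11*W))/5 = (-18 - 14*A + 11*W)/5 = -18/5 - 14*A/5 + 11*W/5)
c(50) - R(v(3), -38) = -7*50 - (-18/5 - 14*(5 + 3**2 - 5*3)/(5*(-4 + 3)) + (11/5)*(-38)) = -350 - (-18/5 - 14*(5 + 9 - 15)/(5*(-1)) - 418/5) = -350 - (-18/5 - (-14)*(-1)/5 - 418/5) = -350 - (-18/5 - 14/5*1 - 418/5) = -350 - (-18/5 - 14/5 - 418/5) = -350 - 1*(-90) = -350 + 90 = -260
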